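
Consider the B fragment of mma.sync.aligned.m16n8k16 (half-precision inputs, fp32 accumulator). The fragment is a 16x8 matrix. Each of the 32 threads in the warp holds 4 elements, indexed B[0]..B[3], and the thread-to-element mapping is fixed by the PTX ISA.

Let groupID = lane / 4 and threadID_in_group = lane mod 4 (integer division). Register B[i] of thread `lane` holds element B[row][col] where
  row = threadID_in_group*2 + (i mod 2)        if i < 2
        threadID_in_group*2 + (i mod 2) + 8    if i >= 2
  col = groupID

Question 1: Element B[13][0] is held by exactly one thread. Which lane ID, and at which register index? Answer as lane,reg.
2,3

c=0→G=0  r=13→rhi=1,T=2,p=1
L=0*4+2=2  i=1*2+1=3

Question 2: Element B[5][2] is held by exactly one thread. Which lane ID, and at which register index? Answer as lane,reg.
10,1

c=2->g=2  r=5->rb=0,t=2,b0=1
L=2*4+2=10  i=0*2+1=1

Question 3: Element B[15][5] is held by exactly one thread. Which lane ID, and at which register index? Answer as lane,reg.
c=5⇒gr=5  r=15⇒Rb=1,th=3,odd=1
L=5*4+3=23  i=1*2+1=3

23,3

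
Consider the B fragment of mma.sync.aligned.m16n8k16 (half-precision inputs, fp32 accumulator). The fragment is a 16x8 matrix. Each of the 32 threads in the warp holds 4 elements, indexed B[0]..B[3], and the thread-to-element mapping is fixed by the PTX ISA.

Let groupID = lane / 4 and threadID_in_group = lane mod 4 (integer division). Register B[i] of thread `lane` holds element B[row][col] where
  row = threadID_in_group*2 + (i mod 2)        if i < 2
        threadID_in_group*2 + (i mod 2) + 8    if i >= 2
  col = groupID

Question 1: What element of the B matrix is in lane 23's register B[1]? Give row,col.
L=23->gid=23>>2=5, tid=23&3=3
[1]->row 3·2+1+0=7  col gid=5

7,5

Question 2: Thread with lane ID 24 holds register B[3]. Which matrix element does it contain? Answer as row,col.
lane 24=>24/4=6, 24 mod 4=0
i=3  r:2·0+1+8=>9  c:6

9,6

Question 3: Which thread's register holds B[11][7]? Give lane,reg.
c: 7->gid=7  r: 11->r8=1,tid=1,i&1=1
L=7*4+1=29  i=1*2+1=3

29,3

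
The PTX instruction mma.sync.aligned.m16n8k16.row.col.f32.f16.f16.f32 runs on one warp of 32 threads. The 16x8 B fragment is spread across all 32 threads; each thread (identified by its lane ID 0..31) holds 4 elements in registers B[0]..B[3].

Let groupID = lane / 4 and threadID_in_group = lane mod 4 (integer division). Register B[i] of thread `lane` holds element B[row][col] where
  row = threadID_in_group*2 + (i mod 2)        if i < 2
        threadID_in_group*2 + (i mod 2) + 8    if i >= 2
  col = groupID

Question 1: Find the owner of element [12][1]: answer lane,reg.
6,2

c: 1->gid=1  r: 12->r8=1,tid=2,i&1=0
L=1*4+2=6  i=1*2+0=2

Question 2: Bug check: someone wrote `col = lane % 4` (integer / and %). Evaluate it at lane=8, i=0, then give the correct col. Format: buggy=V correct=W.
`lane % 4`[8,0]->0
8: g=2,t=0
[0] (0*2+0+0,2) = (0,2)
col: 0 vs 2

buggy=0 correct=2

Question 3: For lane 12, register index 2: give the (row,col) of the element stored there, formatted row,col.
8,3

12: gr=3,th=0
[2] (0*2+0+8,3) = (8,3)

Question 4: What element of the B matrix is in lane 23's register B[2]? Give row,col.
14,5

L=23⇒gr=23>>2=5, th=23&3=3
[2]⇒row 3·2+0+8=14  col gr=5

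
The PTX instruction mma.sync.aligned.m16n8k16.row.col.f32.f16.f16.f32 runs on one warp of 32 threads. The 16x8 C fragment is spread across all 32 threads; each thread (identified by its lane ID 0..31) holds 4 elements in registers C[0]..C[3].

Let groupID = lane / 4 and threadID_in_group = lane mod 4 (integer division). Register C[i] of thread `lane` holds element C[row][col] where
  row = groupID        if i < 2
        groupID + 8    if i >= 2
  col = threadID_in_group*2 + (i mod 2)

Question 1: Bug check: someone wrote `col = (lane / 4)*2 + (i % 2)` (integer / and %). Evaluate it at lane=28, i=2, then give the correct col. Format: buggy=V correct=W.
buggy=14 correct=0

`(lane / 4)*2 + (i % 2)`[28,2]⇒14
lane 28: gr=7 (28/4), th=0 (28%4)
i=2: r=7+8=15, c=0*2+0=0
col: 14 vs 0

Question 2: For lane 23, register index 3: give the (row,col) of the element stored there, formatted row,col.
13,7

23: gr=5,th=3
[3] (5+8,3*2+1) = (13,7)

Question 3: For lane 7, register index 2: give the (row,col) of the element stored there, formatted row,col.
7: gr=1,th=3
[2] (1+8,3*2+0) = (9,6)

9,6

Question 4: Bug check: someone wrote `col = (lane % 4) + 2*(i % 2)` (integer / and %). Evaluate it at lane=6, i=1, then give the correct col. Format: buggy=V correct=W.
buggy=4 correct=5

`(lane % 4) + 2*(i % 2)`[6,1]->4
6: g=1,t=2
[1] (1+0,2*2+1) = (1,5)
col: 4 vs 5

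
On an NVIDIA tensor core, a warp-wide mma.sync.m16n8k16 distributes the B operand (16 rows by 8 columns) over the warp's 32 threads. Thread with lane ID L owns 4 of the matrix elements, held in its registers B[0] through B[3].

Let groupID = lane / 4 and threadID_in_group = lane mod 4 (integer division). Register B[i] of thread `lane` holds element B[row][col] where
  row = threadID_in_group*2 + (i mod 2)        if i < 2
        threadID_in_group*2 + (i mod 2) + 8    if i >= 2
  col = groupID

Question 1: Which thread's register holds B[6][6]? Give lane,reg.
c=6→G=6  r=6→rhi=0,T=3,p=0
L=6*4+3=27  i=0*2+0=0

27,0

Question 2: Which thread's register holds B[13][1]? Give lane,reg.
6,3

c:1=>grp=1  r:13=>rB=1,tig=2,lo=1
L=1*4+2=6  i=1*2+1=3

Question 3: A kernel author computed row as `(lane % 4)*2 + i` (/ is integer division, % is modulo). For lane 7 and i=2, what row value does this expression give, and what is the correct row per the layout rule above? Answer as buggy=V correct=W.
`(lane % 4)*2 + i`[7,2]=>8
lane 7=>7/4=1, 7 mod 4=3
i=2  r:2·3+0+8=>14  c:1
row: 8 vs 14

buggy=8 correct=14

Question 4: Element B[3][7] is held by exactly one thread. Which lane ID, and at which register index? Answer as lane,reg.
29,1

c:7=>grp=7  r:3=>rB=0,tig=1,lo=1
L=7*4+1=29  i=0*2+1=1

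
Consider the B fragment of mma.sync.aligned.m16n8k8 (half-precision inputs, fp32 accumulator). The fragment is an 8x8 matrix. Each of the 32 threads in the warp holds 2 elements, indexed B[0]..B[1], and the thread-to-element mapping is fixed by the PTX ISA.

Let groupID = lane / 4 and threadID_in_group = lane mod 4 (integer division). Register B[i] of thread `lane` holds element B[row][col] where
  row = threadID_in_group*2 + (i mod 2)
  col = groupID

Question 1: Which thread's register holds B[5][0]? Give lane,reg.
c=0->g=0  r=5->t=2,b0=1
L=0*4+2=2  i=1=1

2,1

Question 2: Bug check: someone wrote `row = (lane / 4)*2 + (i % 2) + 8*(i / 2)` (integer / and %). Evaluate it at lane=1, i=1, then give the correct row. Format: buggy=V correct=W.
buggy=1 correct=3

`(lane / 4)*2 + (i % 2) + 8*(i / 2)`[1,1]⇒1
lane 1: gr=0 (1/4), th=1 (1%4)
i=1: r=1*2+1=3, c=gr=0
row: 1 vs 3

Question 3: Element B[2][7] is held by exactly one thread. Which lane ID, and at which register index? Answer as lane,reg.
29,0

c=7⇒gr=7  r=2⇒th=1,odd=0
L=7*4+1=29  i=0=0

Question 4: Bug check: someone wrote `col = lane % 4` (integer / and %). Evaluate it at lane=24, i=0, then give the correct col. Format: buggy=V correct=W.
`lane % 4`[24,0]->0
24: g=6,t=0
[0] (0*2+0,6) = (0,6)
col: 0 vs 6

buggy=0 correct=6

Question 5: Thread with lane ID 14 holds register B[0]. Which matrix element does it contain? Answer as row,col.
lane 14->14/4=3, 14 mod 4=2
i=0  r:2·2+0->4  c:3

4,3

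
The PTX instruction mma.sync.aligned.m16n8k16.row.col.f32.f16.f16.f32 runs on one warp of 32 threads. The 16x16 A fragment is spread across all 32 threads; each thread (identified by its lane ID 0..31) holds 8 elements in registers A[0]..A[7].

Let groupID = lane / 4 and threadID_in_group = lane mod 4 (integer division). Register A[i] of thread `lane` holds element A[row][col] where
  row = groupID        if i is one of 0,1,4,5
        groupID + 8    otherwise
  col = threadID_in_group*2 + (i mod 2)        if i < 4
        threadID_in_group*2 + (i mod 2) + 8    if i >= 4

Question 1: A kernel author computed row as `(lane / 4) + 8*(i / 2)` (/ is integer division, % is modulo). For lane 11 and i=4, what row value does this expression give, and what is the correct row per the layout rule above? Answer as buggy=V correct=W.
`(lane / 4) + 8*(i / 2)`[11,4]→18
lane 11→11/4=2, 11 mod 4=3
i=4  r:2+0→2  c:2·3+0+8→14
row: 18 vs 2

buggy=18 correct=2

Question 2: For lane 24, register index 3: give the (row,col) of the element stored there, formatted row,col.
14,1

lane 24: grp=6 (24/4), tig=0 (24%4)
i=3: r=6+8=14, c=0*2+1+0=1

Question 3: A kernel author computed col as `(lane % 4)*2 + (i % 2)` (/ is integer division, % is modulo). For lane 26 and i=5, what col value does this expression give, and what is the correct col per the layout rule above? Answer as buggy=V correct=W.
buggy=5 correct=13

`(lane % 4)*2 + (i % 2)`[26,5]→5
lane 26: G=6 (26/4), T=2 (26%4)
i=5: r=6+0=6, c=2*2+1+8=13
col: 5 vs 13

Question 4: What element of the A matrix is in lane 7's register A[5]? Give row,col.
1,15

lane 7: g=1 (7/4), t=3 (7%4)
i=5: r=1+0=1, c=3*2+1+8=15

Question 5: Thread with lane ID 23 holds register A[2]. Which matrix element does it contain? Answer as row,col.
13,6

L=23->g=23>>2=5, t=23&3=3
[2]->row 5+8=13  col 3·2+0+0=6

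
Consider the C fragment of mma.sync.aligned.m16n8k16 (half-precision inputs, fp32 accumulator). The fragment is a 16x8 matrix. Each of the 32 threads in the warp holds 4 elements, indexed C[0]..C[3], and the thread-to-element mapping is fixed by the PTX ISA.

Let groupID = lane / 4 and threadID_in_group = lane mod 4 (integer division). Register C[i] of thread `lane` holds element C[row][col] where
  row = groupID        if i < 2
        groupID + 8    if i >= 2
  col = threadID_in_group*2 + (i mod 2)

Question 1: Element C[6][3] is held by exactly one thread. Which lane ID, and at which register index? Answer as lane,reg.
r=6->g=6,rb=0  c=3->t=1,b0=1
L=6*4+1=25  i=0*2+1=1

25,1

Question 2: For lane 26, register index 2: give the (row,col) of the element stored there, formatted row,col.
14,4

lane 26->26/4=6, 26 mod 4=2
i=2  r:6+8->14  c:2·2+0->4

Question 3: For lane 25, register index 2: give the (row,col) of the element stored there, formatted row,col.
25: gid=6,tid=1
[2] (6+8,1*2+0) = (14,2)

14,2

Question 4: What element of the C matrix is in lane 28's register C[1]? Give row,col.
7,1

lane 28: gid=7 (28/4), tid=0 (28%4)
i=1: r=7+0=7, c=0*2+1=1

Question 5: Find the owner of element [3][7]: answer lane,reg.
15,1

r:3=>grp=3,rB=0  c:7=>tig=3,lo=1
L=3*4+3=15  i=0*2+1=1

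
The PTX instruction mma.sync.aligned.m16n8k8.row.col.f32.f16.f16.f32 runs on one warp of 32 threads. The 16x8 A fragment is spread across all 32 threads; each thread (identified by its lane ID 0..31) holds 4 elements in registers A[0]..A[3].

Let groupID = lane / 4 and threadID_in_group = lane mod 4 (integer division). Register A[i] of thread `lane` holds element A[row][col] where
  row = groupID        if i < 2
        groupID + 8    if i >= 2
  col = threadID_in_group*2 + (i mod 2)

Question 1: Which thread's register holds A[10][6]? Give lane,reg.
11,2

r=10->g=2,rb=1  c=6->t=3,b0=0
L=2*4+3=11  i=1*2+0=2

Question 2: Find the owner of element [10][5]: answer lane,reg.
r: 10->gid=2,r8=1  c: 5->tid=2,i&1=1
L=2*4+2=10  i=1*2+1=3

10,3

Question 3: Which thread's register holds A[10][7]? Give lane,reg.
r=10->g=2,rb=1  c=7->t=3,b0=1
L=2*4+3=11  i=1*2+1=3

11,3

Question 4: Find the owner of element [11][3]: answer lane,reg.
r=11⇒gr=3,Rb=1  c=3⇒th=1,odd=1
L=3*4+1=13  i=1*2+1=3

13,3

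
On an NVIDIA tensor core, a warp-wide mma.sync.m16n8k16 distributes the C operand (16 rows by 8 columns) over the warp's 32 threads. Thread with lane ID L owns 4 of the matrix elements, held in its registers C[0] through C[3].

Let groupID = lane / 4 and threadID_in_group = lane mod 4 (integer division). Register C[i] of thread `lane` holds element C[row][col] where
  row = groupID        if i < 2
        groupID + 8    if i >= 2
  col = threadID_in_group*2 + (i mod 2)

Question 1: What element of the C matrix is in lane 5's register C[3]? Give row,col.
9,3

5: G=1,T=1
[3] (1+8,1*2+1) = (9,3)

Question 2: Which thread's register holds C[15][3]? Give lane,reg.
r: 15->gid=7,r8=1  c: 3->tid=1,i&1=1
L=7*4+1=29  i=1*2+1=3

29,3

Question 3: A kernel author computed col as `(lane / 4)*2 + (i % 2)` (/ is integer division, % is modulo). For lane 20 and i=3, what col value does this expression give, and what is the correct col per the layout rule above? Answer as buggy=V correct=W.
buggy=11 correct=1

`(lane / 4)*2 + (i % 2)`[20,3]->11
lane 20->20/4=5, 20 mod 4=0
i=3  r:5+8->13  c:2·0+1->1
col: 11 vs 1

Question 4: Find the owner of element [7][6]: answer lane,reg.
r=7→G=7,rhi=0  c=6→T=3,p=0
L=7*4+3=31  i=0*2+0=0

31,0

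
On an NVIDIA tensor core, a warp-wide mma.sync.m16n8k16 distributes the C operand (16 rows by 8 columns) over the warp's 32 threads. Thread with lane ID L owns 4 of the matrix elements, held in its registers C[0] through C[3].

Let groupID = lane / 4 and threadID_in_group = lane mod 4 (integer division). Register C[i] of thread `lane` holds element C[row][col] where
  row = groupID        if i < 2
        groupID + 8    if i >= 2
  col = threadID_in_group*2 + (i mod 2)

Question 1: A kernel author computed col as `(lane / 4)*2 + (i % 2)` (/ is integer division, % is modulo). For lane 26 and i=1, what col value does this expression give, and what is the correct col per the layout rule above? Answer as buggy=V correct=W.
buggy=13 correct=5

`(lane / 4)*2 + (i % 2)`[26,1]→13
26: G=6,T=2
[1] (6+0,2*2+1) = (6,5)
col: 13 vs 5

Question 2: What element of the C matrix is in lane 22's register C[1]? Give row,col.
5,5

lane 22: gid=5 (22/4), tid=2 (22%4)
i=1: r=5+0=5, c=2*2+1=5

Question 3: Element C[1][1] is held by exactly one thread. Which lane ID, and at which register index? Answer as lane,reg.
r=1->g=1,rb=0  c=1->t=0,b0=1
L=1*4+0=4  i=0*2+1=1

4,1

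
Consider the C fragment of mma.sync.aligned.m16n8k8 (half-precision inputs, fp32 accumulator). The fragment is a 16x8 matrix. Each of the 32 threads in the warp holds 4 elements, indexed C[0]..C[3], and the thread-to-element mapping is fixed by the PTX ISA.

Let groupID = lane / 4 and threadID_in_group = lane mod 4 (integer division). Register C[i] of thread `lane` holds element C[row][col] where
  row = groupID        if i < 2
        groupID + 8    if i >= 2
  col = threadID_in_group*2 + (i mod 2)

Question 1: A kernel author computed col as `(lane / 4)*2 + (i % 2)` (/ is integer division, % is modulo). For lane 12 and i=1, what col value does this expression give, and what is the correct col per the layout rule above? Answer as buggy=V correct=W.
`(lane / 4)*2 + (i % 2)`[12,1]->7
L=12->g=12>>2=3, t=12&3=0
[1]->row 3+0=3  col 0·2+1=1
col: 7 vs 1

buggy=7 correct=1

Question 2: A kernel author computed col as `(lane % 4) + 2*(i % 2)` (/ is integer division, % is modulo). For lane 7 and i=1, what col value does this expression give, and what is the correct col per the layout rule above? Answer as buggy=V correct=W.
buggy=5 correct=7

`(lane % 4) + 2*(i % 2)`[7,1]⇒5
lane 7⇒7/4=1, 7 mod 4=3
i=1  r:1+0⇒1  c:2·3+1⇒7
col: 5 vs 7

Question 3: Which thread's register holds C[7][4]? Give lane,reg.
30,0

r: 7->gid=7,r8=0  c: 4->tid=2,i&1=0
L=7*4+2=30  i=0*2+0=0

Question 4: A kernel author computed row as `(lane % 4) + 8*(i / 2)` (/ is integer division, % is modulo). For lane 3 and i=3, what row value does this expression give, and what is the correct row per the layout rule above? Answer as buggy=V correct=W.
`(lane % 4) + 8*(i / 2)`[3,3]->11
L=3->gid=3>>2=0, tid=3&3=3
[3]->row 0+8=8  col 3·2+1=7
row: 11 vs 8

buggy=11 correct=8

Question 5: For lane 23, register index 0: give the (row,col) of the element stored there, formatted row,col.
lane 23=>23/4=5, 23 mod 4=3
i=0  r:5+0=>5  c:2·3+0=>6

5,6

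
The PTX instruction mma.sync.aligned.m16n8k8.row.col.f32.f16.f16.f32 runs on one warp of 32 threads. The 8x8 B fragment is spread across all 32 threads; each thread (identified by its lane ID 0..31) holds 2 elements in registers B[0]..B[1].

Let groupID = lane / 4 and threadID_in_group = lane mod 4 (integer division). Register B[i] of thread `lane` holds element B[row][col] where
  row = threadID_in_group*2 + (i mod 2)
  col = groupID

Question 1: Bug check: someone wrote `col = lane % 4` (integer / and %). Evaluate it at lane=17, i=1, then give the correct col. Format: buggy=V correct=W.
buggy=1 correct=4

`lane % 4`[17,1]⇒1
lane 17⇒17/4=4, 17 mod 4=1
i=1  r:2·1+1⇒3  c:4
col: 1 vs 4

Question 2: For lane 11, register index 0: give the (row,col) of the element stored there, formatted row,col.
6,2

lane 11: g=2 (11/4), t=3 (11%4)
i=0: r=3*2+0=6, c=g=2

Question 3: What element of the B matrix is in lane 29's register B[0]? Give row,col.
lane 29: G=7 (29/4), T=1 (29%4)
i=0: r=1*2+0=2, c=G=7

2,7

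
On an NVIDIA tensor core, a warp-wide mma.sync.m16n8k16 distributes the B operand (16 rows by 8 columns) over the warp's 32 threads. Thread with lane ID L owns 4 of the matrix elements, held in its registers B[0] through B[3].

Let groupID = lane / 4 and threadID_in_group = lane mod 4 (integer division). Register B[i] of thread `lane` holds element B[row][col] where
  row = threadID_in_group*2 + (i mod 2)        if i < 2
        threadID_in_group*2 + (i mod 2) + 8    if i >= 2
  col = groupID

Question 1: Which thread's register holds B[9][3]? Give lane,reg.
12,3

c: 3->gid=3  r: 9->r8=1,tid=0,i&1=1
L=3*4+0=12  i=1*2+1=3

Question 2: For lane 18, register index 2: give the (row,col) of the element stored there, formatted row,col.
18: G=4,T=2
[2] (2*2+0+8,4) = (12,4)

12,4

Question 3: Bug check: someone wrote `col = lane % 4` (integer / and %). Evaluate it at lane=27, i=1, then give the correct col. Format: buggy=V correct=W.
buggy=3 correct=6

`lane % 4`[27,1]=>3
27: grp=6,tig=3
[1] (3*2+1+0,6) = (7,6)
col: 3 vs 6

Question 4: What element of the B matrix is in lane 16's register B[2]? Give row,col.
8,4

lane 16: gr=4 (16/4), th=0 (16%4)
i=2: r=0*2+0+8=8, c=gr=4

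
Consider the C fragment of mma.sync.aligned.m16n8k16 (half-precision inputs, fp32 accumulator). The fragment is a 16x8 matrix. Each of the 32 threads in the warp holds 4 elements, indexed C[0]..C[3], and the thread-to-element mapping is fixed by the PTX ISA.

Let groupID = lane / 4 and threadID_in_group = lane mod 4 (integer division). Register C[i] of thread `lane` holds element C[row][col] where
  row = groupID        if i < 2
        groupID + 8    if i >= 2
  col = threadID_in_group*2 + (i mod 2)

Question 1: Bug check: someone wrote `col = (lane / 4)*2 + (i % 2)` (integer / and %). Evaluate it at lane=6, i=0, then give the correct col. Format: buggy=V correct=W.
`(lane / 4)*2 + (i % 2)`[6,0]->2
6: gid=1,tid=2
[0] (1+0,2*2+0) = (1,4)
col: 2 vs 4

buggy=2 correct=4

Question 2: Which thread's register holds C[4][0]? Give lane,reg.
r=4→G=4,rhi=0  c=0→T=0,p=0
L=4*4+0=16  i=0*2+0=0

16,0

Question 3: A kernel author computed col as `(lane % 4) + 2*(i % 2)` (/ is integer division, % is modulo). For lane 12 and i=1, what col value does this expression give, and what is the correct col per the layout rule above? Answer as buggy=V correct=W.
buggy=2 correct=1

`(lane % 4) + 2*(i % 2)`[12,1]->2
L=12->gid=12>>2=3, tid=12&3=0
[1]->row 3+0=3  col 0·2+1=1
col: 2 vs 1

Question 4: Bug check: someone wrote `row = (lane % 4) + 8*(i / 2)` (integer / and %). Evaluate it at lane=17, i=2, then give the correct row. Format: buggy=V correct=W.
`(lane % 4) + 8*(i / 2)`[17,2]->9
lane 17: gid=4 (17/4), tid=1 (17%4)
i=2: r=4+8=12, c=1*2+0=2
row: 9 vs 12

buggy=9 correct=12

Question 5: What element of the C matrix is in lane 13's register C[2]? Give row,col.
11,2

L=13=>grp=13>>2=3, tig=13&3=1
[2]=>row 3+8=11  col 1·2+0=2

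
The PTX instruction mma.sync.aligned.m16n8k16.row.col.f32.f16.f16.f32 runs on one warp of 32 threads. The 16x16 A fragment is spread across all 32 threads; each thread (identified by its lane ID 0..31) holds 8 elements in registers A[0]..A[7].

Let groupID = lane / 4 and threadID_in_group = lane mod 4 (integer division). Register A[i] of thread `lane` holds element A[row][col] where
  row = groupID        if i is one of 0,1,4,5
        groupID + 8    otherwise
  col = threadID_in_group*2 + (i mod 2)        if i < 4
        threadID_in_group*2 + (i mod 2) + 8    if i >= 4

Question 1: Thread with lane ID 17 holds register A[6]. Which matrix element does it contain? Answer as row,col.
lane 17: gr=4 (17/4), th=1 (17%4)
i=6: r=4+8=12, c=1*2+0+8=10

12,10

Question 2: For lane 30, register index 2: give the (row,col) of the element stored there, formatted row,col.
L=30⇒gr=30>>2=7, th=30&3=2
[2]⇒row 7+8=15  col 2·2+0+0=4

15,4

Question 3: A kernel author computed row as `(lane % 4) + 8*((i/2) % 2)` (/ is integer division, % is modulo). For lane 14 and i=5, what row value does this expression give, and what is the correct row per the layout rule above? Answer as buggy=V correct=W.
buggy=2 correct=3

`(lane % 4) + 8*((i/2) % 2)`[14,5]=>2
lane 14: grp=3 (14/4), tig=2 (14%4)
i=5: r=3+0=3, c=2*2+1+8=13
row: 2 vs 3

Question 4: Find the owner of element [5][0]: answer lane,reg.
20,0

r=5->g=5,rb=0  c=0->cb=0,t=0,b0=0
L=5*4+0=20  i=0*4+0*2+0=0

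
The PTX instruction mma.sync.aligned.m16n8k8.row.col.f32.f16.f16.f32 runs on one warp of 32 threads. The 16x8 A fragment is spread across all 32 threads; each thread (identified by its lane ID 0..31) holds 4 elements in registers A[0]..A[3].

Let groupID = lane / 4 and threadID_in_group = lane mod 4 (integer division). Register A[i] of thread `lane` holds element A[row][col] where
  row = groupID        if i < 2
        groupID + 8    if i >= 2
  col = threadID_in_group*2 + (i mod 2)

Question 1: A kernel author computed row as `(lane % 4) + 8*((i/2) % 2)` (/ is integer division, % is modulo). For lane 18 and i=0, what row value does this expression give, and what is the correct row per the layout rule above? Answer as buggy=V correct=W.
`(lane % 4) + 8*((i/2) % 2)`[18,0]->2
18: g=4,t=2
[0] (4+0,2*2+0) = (4,4)
row: 2 vs 4

buggy=2 correct=4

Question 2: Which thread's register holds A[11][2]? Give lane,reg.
13,2

r=11->g=3,rb=1  c=2->t=1,b0=0
L=3*4+1=13  i=1*2+0=2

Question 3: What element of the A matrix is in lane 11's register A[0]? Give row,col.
2,6

lane 11→11/4=2, 11 mod 4=3
i=0  r:2+0→2  c:2·3+0→6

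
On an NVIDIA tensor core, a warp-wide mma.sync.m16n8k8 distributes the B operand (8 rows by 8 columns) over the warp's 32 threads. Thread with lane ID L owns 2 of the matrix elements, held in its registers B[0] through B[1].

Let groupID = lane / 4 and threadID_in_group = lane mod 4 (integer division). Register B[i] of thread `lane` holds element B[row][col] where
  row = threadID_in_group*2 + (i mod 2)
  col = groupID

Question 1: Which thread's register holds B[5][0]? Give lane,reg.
2,1

c:0=>grp=0  r:5=>tig=2,lo=1
L=0*4+2=2  i=1=1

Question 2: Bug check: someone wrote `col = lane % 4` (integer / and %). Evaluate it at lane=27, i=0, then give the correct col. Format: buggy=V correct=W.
`lane % 4`[27,0]->3
27: gid=6,tid=3
[0] (3*2+0,6) = (6,6)
col: 3 vs 6

buggy=3 correct=6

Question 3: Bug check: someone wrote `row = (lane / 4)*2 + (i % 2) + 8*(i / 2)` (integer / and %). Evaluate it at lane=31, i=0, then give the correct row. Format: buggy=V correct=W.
`(lane / 4)*2 + (i % 2) + 8*(i / 2)`[31,0]->14
lane 31: g=7 (31/4), t=3 (31%4)
i=0: r=3*2+0=6, c=g=7
row: 14 vs 6

buggy=14 correct=6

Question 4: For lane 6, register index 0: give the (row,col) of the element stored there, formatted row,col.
4,1

lane 6→6/4=1, 6 mod 4=2
i=0  r:2·2+0→4  c:1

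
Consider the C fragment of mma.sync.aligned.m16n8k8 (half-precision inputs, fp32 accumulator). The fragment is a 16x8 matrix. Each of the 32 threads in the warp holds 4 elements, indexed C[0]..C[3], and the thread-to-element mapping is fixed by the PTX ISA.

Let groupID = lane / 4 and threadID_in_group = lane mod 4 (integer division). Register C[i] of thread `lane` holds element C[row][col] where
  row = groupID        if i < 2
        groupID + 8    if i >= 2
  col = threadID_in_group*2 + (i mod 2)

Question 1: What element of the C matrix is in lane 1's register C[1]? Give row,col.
0,3

1: grp=0,tig=1
[1] (0+0,1*2+1) = (0,3)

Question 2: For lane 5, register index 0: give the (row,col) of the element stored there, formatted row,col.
5: gr=1,th=1
[0] (1+0,1*2+0) = (1,2)

1,2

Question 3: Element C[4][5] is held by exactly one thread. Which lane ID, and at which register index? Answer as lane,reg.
18,1

r=4→G=4,rhi=0  c=5→T=2,p=1
L=4*4+2=18  i=0*2+1=1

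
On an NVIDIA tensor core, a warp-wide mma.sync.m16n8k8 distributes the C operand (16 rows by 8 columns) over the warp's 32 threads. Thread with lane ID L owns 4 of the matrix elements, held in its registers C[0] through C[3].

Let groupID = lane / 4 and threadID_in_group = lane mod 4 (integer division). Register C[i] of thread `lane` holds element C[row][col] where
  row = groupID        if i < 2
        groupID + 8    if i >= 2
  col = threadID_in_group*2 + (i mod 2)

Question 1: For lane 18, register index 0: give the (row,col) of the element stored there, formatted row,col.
L=18→G=18>>2=4, T=18&3=2
[0]→row 4+0=4  col 2·2+0=4

4,4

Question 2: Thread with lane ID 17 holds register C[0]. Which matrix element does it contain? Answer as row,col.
lane 17->17/4=4, 17 mod 4=1
i=0  r:4+0->4  c:2·1+0->2

4,2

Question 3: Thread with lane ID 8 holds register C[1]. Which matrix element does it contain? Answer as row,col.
2,1

lane 8->8/4=2, 8 mod 4=0
i=1  r:2+0->2  c:2·0+1->1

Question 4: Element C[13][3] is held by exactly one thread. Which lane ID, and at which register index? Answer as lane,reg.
r=13->g=5,rb=1  c=3->t=1,b0=1
L=5*4+1=21  i=1*2+1=3

21,3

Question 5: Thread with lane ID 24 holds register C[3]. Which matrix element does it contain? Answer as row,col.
lane 24: g=6 (24/4), t=0 (24%4)
i=3: r=6+8=14, c=0*2+1=1

14,1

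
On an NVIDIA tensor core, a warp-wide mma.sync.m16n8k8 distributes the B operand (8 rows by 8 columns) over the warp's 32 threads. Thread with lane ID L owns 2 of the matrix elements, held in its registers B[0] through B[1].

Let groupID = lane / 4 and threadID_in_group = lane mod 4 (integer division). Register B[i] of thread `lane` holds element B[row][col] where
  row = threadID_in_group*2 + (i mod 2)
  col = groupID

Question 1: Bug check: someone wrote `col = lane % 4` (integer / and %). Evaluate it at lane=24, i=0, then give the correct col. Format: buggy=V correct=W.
`lane % 4`[24,0]=>0
L=24=>grp=24>>2=6, tig=24&3=0
[0]=>row 0·2+0=0  col grp=6
col: 0 vs 6

buggy=0 correct=6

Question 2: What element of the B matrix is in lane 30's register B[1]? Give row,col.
lane 30=>30/4=7, 30 mod 4=2
i=1  r:2·2+1=>5  c:7

5,7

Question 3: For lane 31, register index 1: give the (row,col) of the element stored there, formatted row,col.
31: g=7,t=3
[1] (3*2+1,7) = (7,7)

7,7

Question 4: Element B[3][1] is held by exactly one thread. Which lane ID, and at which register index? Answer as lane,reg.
5,1

c:1=>grp=1  r:3=>tig=1,lo=1
L=1*4+1=5  i=1=1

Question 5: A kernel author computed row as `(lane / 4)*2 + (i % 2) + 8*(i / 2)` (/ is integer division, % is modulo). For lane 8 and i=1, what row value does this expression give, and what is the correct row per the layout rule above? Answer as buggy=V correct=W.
`(lane / 4)*2 + (i % 2) + 8*(i / 2)`[8,1]→5
8: G=2,T=0
[1] (0*2+1,2) = (1,2)
row: 5 vs 1

buggy=5 correct=1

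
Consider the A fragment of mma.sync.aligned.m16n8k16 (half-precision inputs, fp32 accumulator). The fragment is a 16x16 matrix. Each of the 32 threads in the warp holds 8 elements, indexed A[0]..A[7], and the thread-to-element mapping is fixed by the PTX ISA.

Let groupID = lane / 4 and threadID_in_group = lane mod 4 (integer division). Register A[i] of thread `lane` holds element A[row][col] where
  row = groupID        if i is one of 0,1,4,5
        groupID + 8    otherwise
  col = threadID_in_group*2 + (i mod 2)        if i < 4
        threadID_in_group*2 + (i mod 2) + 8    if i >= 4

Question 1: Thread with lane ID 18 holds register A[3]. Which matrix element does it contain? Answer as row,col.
L=18->g=18>>2=4, t=18&3=2
[3]->row 4+8=12  col 2·2+1+0=5

12,5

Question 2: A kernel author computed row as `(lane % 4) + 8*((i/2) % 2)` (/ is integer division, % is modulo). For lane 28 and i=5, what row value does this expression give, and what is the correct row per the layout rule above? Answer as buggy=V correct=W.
buggy=0 correct=7

`(lane % 4) + 8*((i/2) % 2)`[28,5]⇒0
lane 28: gr=7 (28/4), th=0 (28%4)
i=5: r=7+0=7, c=0*2+1+8=9
row: 0 vs 7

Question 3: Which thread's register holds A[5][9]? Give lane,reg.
r: 5->gid=5,r8=0  c: 9->c8=1,tid=0,i&1=1
L=5*4+0=20  i=1*4+0*2+1=5

20,5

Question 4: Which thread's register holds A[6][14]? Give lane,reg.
r: 6->gid=6,r8=0  c: 14->c8=1,tid=3,i&1=0
L=6*4+3=27  i=1*4+0*2+0=4

27,4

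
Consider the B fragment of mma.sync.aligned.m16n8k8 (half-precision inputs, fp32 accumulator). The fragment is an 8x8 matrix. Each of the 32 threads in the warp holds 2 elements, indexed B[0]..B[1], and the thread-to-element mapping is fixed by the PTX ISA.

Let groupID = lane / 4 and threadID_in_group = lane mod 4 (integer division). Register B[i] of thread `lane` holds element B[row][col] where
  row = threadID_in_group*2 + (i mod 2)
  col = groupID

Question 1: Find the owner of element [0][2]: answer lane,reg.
c=2->g=2  r=0->t=0,b0=0
L=2*4+0=8  i=0=0

8,0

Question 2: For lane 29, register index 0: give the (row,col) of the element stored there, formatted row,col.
lane 29→29/4=7, 29 mod 4=1
i=0  r:2·1+0→2  c:7

2,7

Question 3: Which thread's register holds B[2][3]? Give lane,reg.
13,0

c: 3->gid=3  r: 2->tid=1,i&1=0
L=3*4+1=13  i=0=0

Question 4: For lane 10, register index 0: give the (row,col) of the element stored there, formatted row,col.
lane 10=>10/4=2, 10 mod 4=2
i=0  r:2·2+0=>4  c:2

4,2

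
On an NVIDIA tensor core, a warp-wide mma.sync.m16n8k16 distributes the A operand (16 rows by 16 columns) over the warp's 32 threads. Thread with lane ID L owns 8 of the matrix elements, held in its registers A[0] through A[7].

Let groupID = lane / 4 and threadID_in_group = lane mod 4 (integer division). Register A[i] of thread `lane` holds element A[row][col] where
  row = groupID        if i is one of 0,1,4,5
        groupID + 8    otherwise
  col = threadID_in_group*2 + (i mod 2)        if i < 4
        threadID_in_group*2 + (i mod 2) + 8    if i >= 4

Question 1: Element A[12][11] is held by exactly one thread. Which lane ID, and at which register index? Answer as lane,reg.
17,7

r=12⇒gr=4,Rb=1  c=11⇒Cb=1,th=1,odd=1
L=4*4+1=17  i=1*4+1*2+1=7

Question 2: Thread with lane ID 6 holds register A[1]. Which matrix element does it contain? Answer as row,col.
1,5

lane 6->6/4=1, 6 mod 4=2
i=1  r:1+0->1  c:2·2+1+0->5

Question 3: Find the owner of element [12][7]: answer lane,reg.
r=12→G=4,rhi=1  c=7→chi=0,T=3,p=1
L=4*4+3=19  i=0*4+1*2+1=3

19,3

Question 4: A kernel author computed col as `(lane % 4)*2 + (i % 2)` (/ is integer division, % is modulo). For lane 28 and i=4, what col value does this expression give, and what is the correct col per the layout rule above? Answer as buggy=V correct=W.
buggy=0 correct=8

`(lane % 4)*2 + (i % 2)`[28,4]->0
28: gid=7,tid=0
[4] (7+0,0*2+0+8) = (7,8)
col: 0 vs 8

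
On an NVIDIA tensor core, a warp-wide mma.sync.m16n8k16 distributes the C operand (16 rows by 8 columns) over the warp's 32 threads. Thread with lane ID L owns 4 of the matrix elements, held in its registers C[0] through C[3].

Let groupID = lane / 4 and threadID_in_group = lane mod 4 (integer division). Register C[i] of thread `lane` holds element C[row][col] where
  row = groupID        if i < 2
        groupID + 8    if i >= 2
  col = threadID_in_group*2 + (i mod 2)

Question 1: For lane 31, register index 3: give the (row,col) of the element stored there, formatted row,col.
15,7

lane 31->31/4=7, 31 mod 4=3
i=3  r:7+8->15  c:2·3+1->7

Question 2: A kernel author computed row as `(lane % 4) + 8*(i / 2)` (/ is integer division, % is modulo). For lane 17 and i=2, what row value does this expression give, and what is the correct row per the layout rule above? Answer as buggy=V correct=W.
buggy=9 correct=12

`(lane % 4) + 8*(i / 2)`[17,2]=>9
lane 17=>17/4=4, 17 mod 4=1
i=2  r:4+8=>12  c:2·1+0=>2
row: 9 vs 12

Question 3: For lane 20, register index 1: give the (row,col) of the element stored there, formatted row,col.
5,1

L=20->g=20>>2=5, t=20&3=0
[1]->row 5+0=5  col 0·2+1=1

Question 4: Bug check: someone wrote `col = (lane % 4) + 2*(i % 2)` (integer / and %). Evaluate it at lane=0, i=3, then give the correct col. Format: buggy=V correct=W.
`(lane % 4) + 2*(i % 2)`[0,3]→2
0: G=0,T=0
[3] (0+8,0*2+1) = (8,1)
col: 2 vs 1

buggy=2 correct=1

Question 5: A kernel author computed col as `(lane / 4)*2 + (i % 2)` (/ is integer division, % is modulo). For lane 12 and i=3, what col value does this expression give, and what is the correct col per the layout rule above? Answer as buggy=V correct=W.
buggy=7 correct=1

`(lane / 4)*2 + (i % 2)`[12,3]=>7
12: grp=3,tig=0
[3] (3+8,0*2+1) = (11,1)
col: 7 vs 1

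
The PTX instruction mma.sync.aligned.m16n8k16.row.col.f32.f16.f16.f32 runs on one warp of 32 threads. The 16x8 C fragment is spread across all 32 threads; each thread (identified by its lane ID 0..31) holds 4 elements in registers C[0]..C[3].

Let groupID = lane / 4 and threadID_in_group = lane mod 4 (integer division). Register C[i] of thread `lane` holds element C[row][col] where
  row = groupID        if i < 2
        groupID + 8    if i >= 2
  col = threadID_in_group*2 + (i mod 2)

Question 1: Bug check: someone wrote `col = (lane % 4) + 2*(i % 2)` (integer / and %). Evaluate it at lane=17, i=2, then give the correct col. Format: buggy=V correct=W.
`(lane % 4) + 2*(i % 2)`[17,2]→1
L=17→G=17>>2=4, T=17&3=1
[2]→row 4+8=12  col 1·2+0=2
col: 1 vs 2

buggy=1 correct=2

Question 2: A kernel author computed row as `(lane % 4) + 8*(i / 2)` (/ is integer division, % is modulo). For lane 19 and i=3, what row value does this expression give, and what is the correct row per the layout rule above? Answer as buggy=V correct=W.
buggy=11 correct=12

`(lane % 4) + 8*(i / 2)`[19,3]→11
lane 19→19/4=4, 19 mod 4=3
i=3  r:4+8→12  c:2·3+1→7
row: 11 vs 12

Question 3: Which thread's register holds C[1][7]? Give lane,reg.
7,1

r: 1->gid=1,r8=0  c: 7->tid=3,i&1=1
L=1*4+3=7  i=0*2+1=1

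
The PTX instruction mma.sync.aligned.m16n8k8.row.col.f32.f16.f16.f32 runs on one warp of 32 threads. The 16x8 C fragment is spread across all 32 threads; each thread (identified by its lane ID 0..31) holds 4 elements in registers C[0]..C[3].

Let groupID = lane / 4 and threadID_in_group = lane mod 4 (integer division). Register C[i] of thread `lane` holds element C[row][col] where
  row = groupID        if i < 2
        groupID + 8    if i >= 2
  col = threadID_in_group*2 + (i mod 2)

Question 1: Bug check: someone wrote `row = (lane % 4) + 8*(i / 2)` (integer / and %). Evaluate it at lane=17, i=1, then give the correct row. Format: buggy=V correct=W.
buggy=1 correct=4

`(lane % 4) + 8*(i / 2)`[17,1]=>1
lane 17=>17/4=4, 17 mod 4=1
i=1  r:4+0=>4  c:2·1+1=>3
row: 1 vs 4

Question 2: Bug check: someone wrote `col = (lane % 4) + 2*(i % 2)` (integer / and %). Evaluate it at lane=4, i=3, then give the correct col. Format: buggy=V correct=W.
`(lane % 4) + 2*(i % 2)`[4,3]=>2
lane 4=>4/4=1, 4 mod 4=0
i=3  r:1+8=>9  c:2·0+1=>1
col: 2 vs 1

buggy=2 correct=1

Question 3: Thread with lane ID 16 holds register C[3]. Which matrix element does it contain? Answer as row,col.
lane 16→16/4=4, 16 mod 4=0
i=3  r:4+8→12  c:2·0+1→1

12,1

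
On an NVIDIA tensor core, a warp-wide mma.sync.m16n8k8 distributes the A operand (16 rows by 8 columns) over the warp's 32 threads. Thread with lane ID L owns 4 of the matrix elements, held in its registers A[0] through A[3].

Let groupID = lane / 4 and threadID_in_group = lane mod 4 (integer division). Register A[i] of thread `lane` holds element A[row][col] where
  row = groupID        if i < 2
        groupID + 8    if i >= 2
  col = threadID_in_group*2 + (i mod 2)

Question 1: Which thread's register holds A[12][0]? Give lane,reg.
16,2

r=12→G=4,rhi=1  c=0→T=0,p=0
L=4*4+0=16  i=1*2+0=2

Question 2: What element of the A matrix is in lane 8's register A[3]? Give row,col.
10,1

lane 8⇒8/4=2, 8 mod 4=0
i=3  r:2+8⇒10  c:2·0+1⇒1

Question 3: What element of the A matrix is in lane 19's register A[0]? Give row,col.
lane 19⇒19/4=4, 19 mod 4=3
i=0  r:4+0⇒4  c:2·3+0⇒6

4,6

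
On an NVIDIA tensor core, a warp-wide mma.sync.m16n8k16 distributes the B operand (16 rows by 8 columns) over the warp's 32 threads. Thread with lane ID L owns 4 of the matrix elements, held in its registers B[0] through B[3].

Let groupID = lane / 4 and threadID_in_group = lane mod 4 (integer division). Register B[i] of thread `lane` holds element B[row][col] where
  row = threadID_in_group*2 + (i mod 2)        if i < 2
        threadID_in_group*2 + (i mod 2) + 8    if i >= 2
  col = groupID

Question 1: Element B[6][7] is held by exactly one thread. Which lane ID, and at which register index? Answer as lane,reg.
c: 7->gid=7  r: 6->r8=0,tid=3,i&1=0
L=7*4+3=31  i=0*2+0=0

31,0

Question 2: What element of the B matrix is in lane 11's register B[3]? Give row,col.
L=11⇒gr=11>>2=2, th=11&3=3
[3]⇒row 3·2+1+8=15  col gr=2

15,2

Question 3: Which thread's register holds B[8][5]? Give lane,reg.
c=5→G=5  r=8→rhi=1,T=0,p=0
L=5*4+0=20  i=1*2+0=2

20,2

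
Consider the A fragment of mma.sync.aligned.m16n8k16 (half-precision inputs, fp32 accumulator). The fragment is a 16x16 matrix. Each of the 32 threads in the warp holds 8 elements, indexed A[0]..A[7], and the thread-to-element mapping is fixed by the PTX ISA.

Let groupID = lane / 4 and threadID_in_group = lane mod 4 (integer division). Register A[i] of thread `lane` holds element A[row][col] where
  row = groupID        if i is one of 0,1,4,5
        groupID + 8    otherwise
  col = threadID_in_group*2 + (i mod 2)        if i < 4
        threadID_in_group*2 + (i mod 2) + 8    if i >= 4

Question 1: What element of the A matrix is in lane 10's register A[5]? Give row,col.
lane 10⇒10/4=2, 10 mod 4=2
i=5  r:2+0⇒2  c:2·2+1+8⇒13

2,13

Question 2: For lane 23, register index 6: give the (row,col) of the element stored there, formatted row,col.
13,14

23: g=5,t=3
[6] (5+8,3*2+0+8) = (13,14)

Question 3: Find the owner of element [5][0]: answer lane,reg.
20,0

r=5→G=5,rhi=0  c=0→chi=0,T=0,p=0
L=5*4+0=20  i=0*4+0*2+0=0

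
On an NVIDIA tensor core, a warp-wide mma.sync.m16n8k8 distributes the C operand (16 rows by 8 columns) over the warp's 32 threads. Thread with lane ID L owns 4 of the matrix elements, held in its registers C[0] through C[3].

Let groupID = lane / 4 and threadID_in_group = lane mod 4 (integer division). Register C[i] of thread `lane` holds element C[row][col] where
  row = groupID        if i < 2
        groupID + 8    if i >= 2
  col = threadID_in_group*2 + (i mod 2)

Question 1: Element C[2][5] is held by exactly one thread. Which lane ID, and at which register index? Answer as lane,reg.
10,1

r:2=>grp=2,rB=0  c:5=>tig=2,lo=1
L=2*4+2=10  i=0*2+1=1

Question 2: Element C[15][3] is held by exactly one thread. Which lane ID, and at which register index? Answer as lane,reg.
r=15⇒gr=7,Rb=1  c=3⇒th=1,odd=1
L=7*4+1=29  i=1*2+1=3

29,3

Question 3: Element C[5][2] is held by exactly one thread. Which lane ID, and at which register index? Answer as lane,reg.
r:5=>grp=5,rB=0  c:2=>tig=1,lo=0
L=5*4+1=21  i=0*2+0=0

21,0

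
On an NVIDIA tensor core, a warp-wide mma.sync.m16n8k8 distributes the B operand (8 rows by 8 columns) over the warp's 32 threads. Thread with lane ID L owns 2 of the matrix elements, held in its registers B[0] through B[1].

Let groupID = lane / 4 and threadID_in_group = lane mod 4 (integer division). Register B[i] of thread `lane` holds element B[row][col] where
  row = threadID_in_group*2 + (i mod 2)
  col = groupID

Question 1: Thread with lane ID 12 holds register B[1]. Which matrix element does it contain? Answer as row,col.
L=12=>grp=12>>2=3, tig=12&3=0
[1]=>row 0·2+1=1  col grp=3

1,3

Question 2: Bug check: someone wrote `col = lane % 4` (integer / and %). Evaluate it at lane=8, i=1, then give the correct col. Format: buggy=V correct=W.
`lane % 4`[8,1]->0
8: gid=2,tid=0
[1] (0*2+1,2) = (1,2)
col: 0 vs 2

buggy=0 correct=2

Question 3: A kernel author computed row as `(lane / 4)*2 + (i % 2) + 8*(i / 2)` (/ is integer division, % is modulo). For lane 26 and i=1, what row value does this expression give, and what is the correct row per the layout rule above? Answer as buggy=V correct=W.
`(lane / 4)*2 + (i % 2) + 8*(i / 2)`[26,1]->13
L=26->g=26>>2=6, t=26&3=2
[1]->row 2·2+1=5  col g=6
row: 13 vs 5

buggy=13 correct=5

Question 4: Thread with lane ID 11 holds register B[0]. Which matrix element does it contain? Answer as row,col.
6,2

L=11=>grp=11>>2=2, tig=11&3=3
[0]=>row 3·2+0=6  col grp=2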